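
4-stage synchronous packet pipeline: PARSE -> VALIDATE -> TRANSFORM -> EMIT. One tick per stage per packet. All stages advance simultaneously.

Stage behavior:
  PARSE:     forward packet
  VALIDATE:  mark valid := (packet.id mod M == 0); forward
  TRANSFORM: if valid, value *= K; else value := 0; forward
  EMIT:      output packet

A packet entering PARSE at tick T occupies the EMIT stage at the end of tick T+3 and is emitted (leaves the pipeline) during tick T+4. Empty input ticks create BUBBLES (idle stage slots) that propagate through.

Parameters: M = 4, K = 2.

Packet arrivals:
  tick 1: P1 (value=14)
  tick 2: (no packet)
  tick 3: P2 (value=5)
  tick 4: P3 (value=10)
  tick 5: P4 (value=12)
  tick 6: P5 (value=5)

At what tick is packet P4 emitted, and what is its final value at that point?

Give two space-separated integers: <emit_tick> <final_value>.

Tick 1: [PARSE:P1(v=14,ok=F), VALIDATE:-, TRANSFORM:-, EMIT:-] out:-; in:P1
Tick 2: [PARSE:-, VALIDATE:P1(v=14,ok=F), TRANSFORM:-, EMIT:-] out:-; in:-
Tick 3: [PARSE:P2(v=5,ok=F), VALIDATE:-, TRANSFORM:P1(v=0,ok=F), EMIT:-] out:-; in:P2
Tick 4: [PARSE:P3(v=10,ok=F), VALIDATE:P2(v=5,ok=F), TRANSFORM:-, EMIT:P1(v=0,ok=F)] out:-; in:P3
Tick 5: [PARSE:P4(v=12,ok=F), VALIDATE:P3(v=10,ok=F), TRANSFORM:P2(v=0,ok=F), EMIT:-] out:P1(v=0); in:P4
Tick 6: [PARSE:P5(v=5,ok=F), VALIDATE:P4(v=12,ok=T), TRANSFORM:P3(v=0,ok=F), EMIT:P2(v=0,ok=F)] out:-; in:P5
Tick 7: [PARSE:-, VALIDATE:P5(v=5,ok=F), TRANSFORM:P4(v=24,ok=T), EMIT:P3(v=0,ok=F)] out:P2(v=0); in:-
Tick 8: [PARSE:-, VALIDATE:-, TRANSFORM:P5(v=0,ok=F), EMIT:P4(v=24,ok=T)] out:P3(v=0); in:-
Tick 9: [PARSE:-, VALIDATE:-, TRANSFORM:-, EMIT:P5(v=0,ok=F)] out:P4(v=24); in:-
Tick 10: [PARSE:-, VALIDATE:-, TRANSFORM:-, EMIT:-] out:P5(v=0); in:-
P4: arrives tick 5, valid=True (id=4, id%4=0), emit tick 9, final value 24

Answer: 9 24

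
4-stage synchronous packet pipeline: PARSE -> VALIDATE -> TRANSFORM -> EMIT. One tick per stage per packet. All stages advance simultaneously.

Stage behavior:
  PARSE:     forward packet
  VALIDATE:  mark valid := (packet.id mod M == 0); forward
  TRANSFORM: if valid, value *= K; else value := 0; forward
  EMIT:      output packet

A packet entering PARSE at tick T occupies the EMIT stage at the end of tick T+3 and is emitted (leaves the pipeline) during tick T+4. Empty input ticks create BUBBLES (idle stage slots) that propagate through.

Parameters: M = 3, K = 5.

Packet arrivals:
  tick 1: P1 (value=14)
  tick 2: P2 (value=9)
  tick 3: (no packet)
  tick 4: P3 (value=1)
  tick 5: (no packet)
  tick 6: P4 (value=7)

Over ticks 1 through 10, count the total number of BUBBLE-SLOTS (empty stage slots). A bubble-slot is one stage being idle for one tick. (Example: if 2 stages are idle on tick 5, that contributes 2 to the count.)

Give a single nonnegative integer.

Answer: 24

Derivation:
Tick 1: [PARSE:P1(v=14,ok=F), VALIDATE:-, TRANSFORM:-, EMIT:-] out:-; bubbles=3
Tick 2: [PARSE:P2(v=9,ok=F), VALIDATE:P1(v=14,ok=F), TRANSFORM:-, EMIT:-] out:-; bubbles=2
Tick 3: [PARSE:-, VALIDATE:P2(v=9,ok=F), TRANSFORM:P1(v=0,ok=F), EMIT:-] out:-; bubbles=2
Tick 4: [PARSE:P3(v=1,ok=F), VALIDATE:-, TRANSFORM:P2(v=0,ok=F), EMIT:P1(v=0,ok=F)] out:-; bubbles=1
Tick 5: [PARSE:-, VALIDATE:P3(v=1,ok=T), TRANSFORM:-, EMIT:P2(v=0,ok=F)] out:P1(v=0); bubbles=2
Tick 6: [PARSE:P4(v=7,ok=F), VALIDATE:-, TRANSFORM:P3(v=5,ok=T), EMIT:-] out:P2(v=0); bubbles=2
Tick 7: [PARSE:-, VALIDATE:P4(v=7,ok=F), TRANSFORM:-, EMIT:P3(v=5,ok=T)] out:-; bubbles=2
Tick 8: [PARSE:-, VALIDATE:-, TRANSFORM:P4(v=0,ok=F), EMIT:-] out:P3(v=5); bubbles=3
Tick 9: [PARSE:-, VALIDATE:-, TRANSFORM:-, EMIT:P4(v=0,ok=F)] out:-; bubbles=3
Tick 10: [PARSE:-, VALIDATE:-, TRANSFORM:-, EMIT:-] out:P4(v=0); bubbles=4
Total bubble-slots: 24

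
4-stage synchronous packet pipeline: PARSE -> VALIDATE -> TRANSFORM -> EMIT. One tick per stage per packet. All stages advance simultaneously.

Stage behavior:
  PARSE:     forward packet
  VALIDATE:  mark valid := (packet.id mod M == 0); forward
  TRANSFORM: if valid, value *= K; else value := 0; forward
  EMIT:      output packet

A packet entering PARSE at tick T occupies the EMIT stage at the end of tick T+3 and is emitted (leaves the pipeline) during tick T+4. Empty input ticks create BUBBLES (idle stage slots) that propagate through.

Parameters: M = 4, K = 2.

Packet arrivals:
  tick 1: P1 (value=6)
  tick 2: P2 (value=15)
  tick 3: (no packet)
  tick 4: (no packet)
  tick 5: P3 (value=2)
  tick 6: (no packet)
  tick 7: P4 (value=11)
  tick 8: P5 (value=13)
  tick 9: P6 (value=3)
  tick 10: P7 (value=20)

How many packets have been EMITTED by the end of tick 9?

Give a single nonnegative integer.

Answer: 3

Derivation:
Tick 1: [PARSE:P1(v=6,ok=F), VALIDATE:-, TRANSFORM:-, EMIT:-] out:-; in:P1
Tick 2: [PARSE:P2(v=15,ok=F), VALIDATE:P1(v=6,ok=F), TRANSFORM:-, EMIT:-] out:-; in:P2
Tick 3: [PARSE:-, VALIDATE:P2(v=15,ok=F), TRANSFORM:P1(v=0,ok=F), EMIT:-] out:-; in:-
Tick 4: [PARSE:-, VALIDATE:-, TRANSFORM:P2(v=0,ok=F), EMIT:P1(v=0,ok=F)] out:-; in:-
Tick 5: [PARSE:P3(v=2,ok=F), VALIDATE:-, TRANSFORM:-, EMIT:P2(v=0,ok=F)] out:P1(v=0); in:P3
Tick 6: [PARSE:-, VALIDATE:P3(v=2,ok=F), TRANSFORM:-, EMIT:-] out:P2(v=0); in:-
Tick 7: [PARSE:P4(v=11,ok=F), VALIDATE:-, TRANSFORM:P3(v=0,ok=F), EMIT:-] out:-; in:P4
Tick 8: [PARSE:P5(v=13,ok=F), VALIDATE:P4(v=11,ok=T), TRANSFORM:-, EMIT:P3(v=0,ok=F)] out:-; in:P5
Tick 9: [PARSE:P6(v=3,ok=F), VALIDATE:P5(v=13,ok=F), TRANSFORM:P4(v=22,ok=T), EMIT:-] out:P3(v=0); in:P6
Emitted by tick 9: ['P1', 'P2', 'P3']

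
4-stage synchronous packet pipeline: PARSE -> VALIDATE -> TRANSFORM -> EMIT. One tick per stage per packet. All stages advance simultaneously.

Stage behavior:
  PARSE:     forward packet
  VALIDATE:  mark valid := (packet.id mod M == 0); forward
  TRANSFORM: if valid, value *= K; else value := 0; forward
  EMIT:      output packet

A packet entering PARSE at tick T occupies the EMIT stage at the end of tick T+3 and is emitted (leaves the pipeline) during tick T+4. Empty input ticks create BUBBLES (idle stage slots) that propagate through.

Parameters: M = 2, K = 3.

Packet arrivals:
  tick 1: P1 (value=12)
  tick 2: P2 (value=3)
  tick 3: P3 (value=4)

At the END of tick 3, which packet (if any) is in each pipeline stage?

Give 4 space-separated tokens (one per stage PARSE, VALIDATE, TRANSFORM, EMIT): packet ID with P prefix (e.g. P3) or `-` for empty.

Tick 1: [PARSE:P1(v=12,ok=F), VALIDATE:-, TRANSFORM:-, EMIT:-] out:-; in:P1
Tick 2: [PARSE:P2(v=3,ok=F), VALIDATE:P1(v=12,ok=F), TRANSFORM:-, EMIT:-] out:-; in:P2
Tick 3: [PARSE:P3(v=4,ok=F), VALIDATE:P2(v=3,ok=T), TRANSFORM:P1(v=0,ok=F), EMIT:-] out:-; in:P3
At end of tick 3: ['P3', 'P2', 'P1', '-']

Answer: P3 P2 P1 -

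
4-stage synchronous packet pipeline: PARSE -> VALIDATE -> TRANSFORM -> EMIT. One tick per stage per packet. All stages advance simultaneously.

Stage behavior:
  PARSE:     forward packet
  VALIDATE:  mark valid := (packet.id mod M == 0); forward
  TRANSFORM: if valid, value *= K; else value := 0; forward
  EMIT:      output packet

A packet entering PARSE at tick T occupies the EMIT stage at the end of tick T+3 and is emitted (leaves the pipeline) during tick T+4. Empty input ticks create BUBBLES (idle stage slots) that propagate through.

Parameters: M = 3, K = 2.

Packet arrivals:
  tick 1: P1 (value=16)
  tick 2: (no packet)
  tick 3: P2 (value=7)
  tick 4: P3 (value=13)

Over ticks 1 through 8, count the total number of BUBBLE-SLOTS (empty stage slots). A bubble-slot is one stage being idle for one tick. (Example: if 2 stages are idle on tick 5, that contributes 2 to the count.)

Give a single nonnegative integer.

Tick 1: [PARSE:P1(v=16,ok=F), VALIDATE:-, TRANSFORM:-, EMIT:-] out:-; bubbles=3
Tick 2: [PARSE:-, VALIDATE:P1(v=16,ok=F), TRANSFORM:-, EMIT:-] out:-; bubbles=3
Tick 3: [PARSE:P2(v=7,ok=F), VALIDATE:-, TRANSFORM:P1(v=0,ok=F), EMIT:-] out:-; bubbles=2
Tick 4: [PARSE:P3(v=13,ok=F), VALIDATE:P2(v=7,ok=F), TRANSFORM:-, EMIT:P1(v=0,ok=F)] out:-; bubbles=1
Tick 5: [PARSE:-, VALIDATE:P3(v=13,ok=T), TRANSFORM:P2(v=0,ok=F), EMIT:-] out:P1(v=0); bubbles=2
Tick 6: [PARSE:-, VALIDATE:-, TRANSFORM:P3(v=26,ok=T), EMIT:P2(v=0,ok=F)] out:-; bubbles=2
Tick 7: [PARSE:-, VALIDATE:-, TRANSFORM:-, EMIT:P3(v=26,ok=T)] out:P2(v=0); bubbles=3
Tick 8: [PARSE:-, VALIDATE:-, TRANSFORM:-, EMIT:-] out:P3(v=26); bubbles=4
Total bubble-slots: 20

Answer: 20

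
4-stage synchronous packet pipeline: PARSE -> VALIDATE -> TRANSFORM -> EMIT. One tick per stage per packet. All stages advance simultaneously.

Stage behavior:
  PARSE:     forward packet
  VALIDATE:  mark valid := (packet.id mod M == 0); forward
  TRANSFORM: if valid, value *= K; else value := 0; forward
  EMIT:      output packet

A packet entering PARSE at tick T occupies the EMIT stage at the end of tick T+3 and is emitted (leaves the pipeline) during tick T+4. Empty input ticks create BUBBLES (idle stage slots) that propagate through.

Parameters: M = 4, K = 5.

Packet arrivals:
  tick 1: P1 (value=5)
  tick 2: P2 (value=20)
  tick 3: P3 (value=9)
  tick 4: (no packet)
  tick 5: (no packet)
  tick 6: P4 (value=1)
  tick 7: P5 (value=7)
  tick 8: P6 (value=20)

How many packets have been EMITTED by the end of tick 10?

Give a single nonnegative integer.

Tick 1: [PARSE:P1(v=5,ok=F), VALIDATE:-, TRANSFORM:-, EMIT:-] out:-; in:P1
Tick 2: [PARSE:P2(v=20,ok=F), VALIDATE:P1(v=5,ok=F), TRANSFORM:-, EMIT:-] out:-; in:P2
Tick 3: [PARSE:P3(v=9,ok=F), VALIDATE:P2(v=20,ok=F), TRANSFORM:P1(v=0,ok=F), EMIT:-] out:-; in:P3
Tick 4: [PARSE:-, VALIDATE:P3(v=9,ok=F), TRANSFORM:P2(v=0,ok=F), EMIT:P1(v=0,ok=F)] out:-; in:-
Tick 5: [PARSE:-, VALIDATE:-, TRANSFORM:P3(v=0,ok=F), EMIT:P2(v=0,ok=F)] out:P1(v=0); in:-
Tick 6: [PARSE:P4(v=1,ok=F), VALIDATE:-, TRANSFORM:-, EMIT:P3(v=0,ok=F)] out:P2(v=0); in:P4
Tick 7: [PARSE:P5(v=7,ok=F), VALIDATE:P4(v=1,ok=T), TRANSFORM:-, EMIT:-] out:P3(v=0); in:P5
Tick 8: [PARSE:P6(v=20,ok=F), VALIDATE:P5(v=7,ok=F), TRANSFORM:P4(v=5,ok=T), EMIT:-] out:-; in:P6
Tick 9: [PARSE:-, VALIDATE:P6(v=20,ok=F), TRANSFORM:P5(v=0,ok=F), EMIT:P4(v=5,ok=T)] out:-; in:-
Tick 10: [PARSE:-, VALIDATE:-, TRANSFORM:P6(v=0,ok=F), EMIT:P5(v=0,ok=F)] out:P4(v=5); in:-
Emitted by tick 10: ['P1', 'P2', 'P3', 'P4']

Answer: 4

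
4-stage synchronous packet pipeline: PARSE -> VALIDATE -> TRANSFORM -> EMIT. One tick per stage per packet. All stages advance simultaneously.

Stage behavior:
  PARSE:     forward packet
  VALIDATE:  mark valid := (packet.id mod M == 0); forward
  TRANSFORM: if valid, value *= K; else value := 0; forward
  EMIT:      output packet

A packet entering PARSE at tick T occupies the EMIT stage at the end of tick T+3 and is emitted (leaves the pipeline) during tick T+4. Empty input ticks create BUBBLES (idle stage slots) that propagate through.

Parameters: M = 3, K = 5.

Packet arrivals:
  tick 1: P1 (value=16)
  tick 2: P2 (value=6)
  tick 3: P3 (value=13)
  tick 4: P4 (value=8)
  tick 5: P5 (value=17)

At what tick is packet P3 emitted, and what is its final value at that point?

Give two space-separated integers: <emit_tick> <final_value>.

Tick 1: [PARSE:P1(v=16,ok=F), VALIDATE:-, TRANSFORM:-, EMIT:-] out:-; in:P1
Tick 2: [PARSE:P2(v=6,ok=F), VALIDATE:P1(v=16,ok=F), TRANSFORM:-, EMIT:-] out:-; in:P2
Tick 3: [PARSE:P3(v=13,ok=F), VALIDATE:P2(v=6,ok=F), TRANSFORM:P1(v=0,ok=F), EMIT:-] out:-; in:P3
Tick 4: [PARSE:P4(v=8,ok=F), VALIDATE:P3(v=13,ok=T), TRANSFORM:P2(v=0,ok=F), EMIT:P1(v=0,ok=F)] out:-; in:P4
Tick 5: [PARSE:P5(v=17,ok=F), VALIDATE:P4(v=8,ok=F), TRANSFORM:P3(v=65,ok=T), EMIT:P2(v=0,ok=F)] out:P1(v=0); in:P5
Tick 6: [PARSE:-, VALIDATE:P5(v=17,ok=F), TRANSFORM:P4(v=0,ok=F), EMIT:P3(v=65,ok=T)] out:P2(v=0); in:-
Tick 7: [PARSE:-, VALIDATE:-, TRANSFORM:P5(v=0,ok=F), EMIT:P4(v=0,ok=F)] out:P3(v=65); in:-
Tick 8: [PARSE:-, VALIDATE:-, TRANSFORM:-, EMIT:P5(v=0,ok=F)] out:P4(v=0); in:-
Tick 9: [PARSE:-, VALIDATE:-, TRANSFORM:-, EMIT:-] out:P5(v=0); in:-
P3: arrives tick 3, valid=True (id=3, id%3=0), emit tick 7, final value 65

Answer: 7 65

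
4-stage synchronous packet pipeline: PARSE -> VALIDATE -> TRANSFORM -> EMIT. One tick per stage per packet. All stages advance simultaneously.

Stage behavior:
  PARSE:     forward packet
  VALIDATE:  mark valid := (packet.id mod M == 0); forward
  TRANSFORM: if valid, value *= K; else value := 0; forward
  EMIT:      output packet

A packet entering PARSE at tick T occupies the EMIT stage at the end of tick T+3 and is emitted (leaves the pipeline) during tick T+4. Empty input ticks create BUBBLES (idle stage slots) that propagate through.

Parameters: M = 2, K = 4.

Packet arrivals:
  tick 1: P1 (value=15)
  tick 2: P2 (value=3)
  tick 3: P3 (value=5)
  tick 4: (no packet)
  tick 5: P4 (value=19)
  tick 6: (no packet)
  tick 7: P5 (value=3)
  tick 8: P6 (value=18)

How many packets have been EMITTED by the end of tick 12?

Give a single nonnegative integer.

Tick 1: [PARSE:P1(v=15,ok=F), VALIDATE:-, TRANSFORM:-, EMIT:-] out:-; in:P1
Tick 2: [PARSE:P2(v=3,ok=F), VALIDATE:P1(v=15,ok=F), TRANSFORM:-, EMIT:-] out:-; in:P2
Tick 3: [PARSE:P3(v=5,ok=F), VALIDATE:P2(v=3,ok=T), TRANSFORM:P1(v=0,ok=F), EMIT:-] out:-; in:P3
Tick 4: [PARSE:-, VALIDATE:P3(v=5,ok=F), TRANSFORM:P2(v=12,ok=T), EMIT:P1(v=0,ok=F)] out:-; in:-
Tick 5: [PARSE:P4(v=19,ok=F), VALIDATE:-, TRANSFORM:P3(v=0,ok=F), EMIT:P2(v=12,ok=T)] out:P1(v=0); in:P4
Tick 6: [PARSE:-, VALIDATE:P4(v=19,ok=T), TRANSFORM:-, EMIT:P3(v=0,ok=F)] out:P2(v=12); in:-
Tick 7: [PARSE:P5(v=3,ok=F), VALIDATE:-, TRANSFORM:P4(v=76,ok=T), EMIT:-] out:P3(v=0); in:P5
Tick 8: [PARSE:P6(v=18,ok=F), VALIDATE:P5(v=3,ok=F), TRANSFORM:-, EMIT:P4(v=76,ok=T)] out:-; in:P6
Tick 9: [PARSE:-, VALIDATE:P6(v=18,ok=T), TRANSFORM:P5(v=0,ok=F), EMIT:-] out:P4(v=76); in:-
Tick 10: [PARSE:-, VALIDATE:-, TRANSFORM:P6(v=72,ok=T), EMIT:P5(v=0,ok=F)] out:-; in:-
Tick 11: [PARSE:-, VALIDATE:-, TRANSFORM:-, EMIT:P6(v=72,ok=T)] out:P5(v=0); in:-
Tick 12: [PARSE:-, VALIDATE:-, TRANSFORM:-, EMIT:-] out:P6(v=72); in:-
Emitted by tick 12: ['P1', 'P2', 'P3', 'P4', 'P5', 'P6']

Answer: 6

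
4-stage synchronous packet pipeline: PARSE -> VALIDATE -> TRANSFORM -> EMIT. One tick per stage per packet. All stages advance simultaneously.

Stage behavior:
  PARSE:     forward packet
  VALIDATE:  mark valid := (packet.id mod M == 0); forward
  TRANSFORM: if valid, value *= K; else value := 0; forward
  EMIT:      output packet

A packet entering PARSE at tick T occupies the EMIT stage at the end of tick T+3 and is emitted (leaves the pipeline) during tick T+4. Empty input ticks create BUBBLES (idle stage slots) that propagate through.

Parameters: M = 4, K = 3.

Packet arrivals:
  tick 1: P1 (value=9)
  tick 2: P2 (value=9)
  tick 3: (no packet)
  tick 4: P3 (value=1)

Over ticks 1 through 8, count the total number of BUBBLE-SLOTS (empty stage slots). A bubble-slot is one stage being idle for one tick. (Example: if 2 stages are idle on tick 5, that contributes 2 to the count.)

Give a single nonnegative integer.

Answer: 20

Derivation:
Tick 1: [PARSE:P1(v=9,ok=F), VALIDATE:-, TRANSFORM:-, EMIT:-] out:-; bubbles=3
Tick 2: [PARSE:P2(v=9,ok=F), VALIDATE:P1(v=9,ok=F), TRANSFORM:-, EMIT:-] out:-; bubbles=2
Tick 3: [PARSE:-, VALIDATE:P2(v=9,ok=F), TRANSFORM:P1(v=0,ok=F), EMIT:-] out:-; bubbles=2
Tick 4: [PARSE:P3(v=1,ok=F), VALIDATE:-, TRANSFORM:P2(v=0,ok=F), EMIT:P1(v=0,ok=F)] out:-; bubbles=1
Tick 5: [PARSE:-, VALIDATE:P3(v=1,ok=F), TRANSFORM:-, EMIT:P2(v=0,ok=F)] out:P1(v=0); bubbles=2
Tick 6: [PARSE:-, VALIDATE:-, TRANSFORM:P3(v=0,ok=F), EMIT:-] out:P2(v=0); bubbles=3
Tick 7: [PARSE:-, VALIDATE:-, TRANSFORM:-, EMIT:P3(v=0,ok=F)] out:-; bubbles=3
Tick 8: [PARSE:-, VALIDATE:-, TRANSFORM:-, EMIT:-] out:P3(v=0); bubbles=4
Total bubble-slots: 20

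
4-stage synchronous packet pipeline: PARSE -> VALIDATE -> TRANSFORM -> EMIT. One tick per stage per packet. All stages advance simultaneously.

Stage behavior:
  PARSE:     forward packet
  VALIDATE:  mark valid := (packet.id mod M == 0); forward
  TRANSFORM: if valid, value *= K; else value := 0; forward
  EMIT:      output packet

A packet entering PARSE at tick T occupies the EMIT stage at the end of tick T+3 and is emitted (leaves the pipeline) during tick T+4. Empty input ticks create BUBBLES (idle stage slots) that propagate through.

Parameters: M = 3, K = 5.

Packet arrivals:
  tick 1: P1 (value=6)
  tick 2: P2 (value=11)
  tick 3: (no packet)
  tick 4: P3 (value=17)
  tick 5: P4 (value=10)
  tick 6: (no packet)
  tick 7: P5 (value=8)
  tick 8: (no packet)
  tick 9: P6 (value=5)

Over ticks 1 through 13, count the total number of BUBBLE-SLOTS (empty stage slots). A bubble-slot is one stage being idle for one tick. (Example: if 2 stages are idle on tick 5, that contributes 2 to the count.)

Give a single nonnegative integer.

Tick 1: [PARSE:P1(v=6,ok=F), VALIDATE:-, TRANSFORM:-, EMIT:-] out:-; bubbles=3
Tick 2: [PARSE:P2(v=11,ok=F), VALIDATE:P1(v=6,ok=F), TRANSFORM:-, EMIT:-] out:-; bubbles=2
Tick 3: [PARSE:-, VALIDATE:P2(v=11,ok=F), TRANSFORM:P1(v=0,ok=F), EMIT:-] out:-; bubbles=2
Tick 4: [PARSE:P3(v=17,ok=F), VALIDATE:-, TRANSFORM:P2(v=0,ok=F), EMIT:P1(v=0,ok=F)] out:-; bubbles=1
Tick 5: [PARSE:P4(v=10,ok=F), VALIDATE:P3(v=17,ok=T), TRANSFORM:-, EMIT:P2(v=0,ok=F)] out:P1(v=0); bubbles=1
Tick 6: [PARSE:-, VALIDATE:P4(v=10,ok=F), TRANSFORM:P3(v=85,ok=T), EMIT:-] out:P2(v=0); bubbles=2
Tick 7: [PARSE:P5(v=8,ok=F), VALIDATE:-, TRANSFORM:P4(v=0,ok=F), EMIT:P3(v=85,ok=T)] out:-; bubbles=1
Tick 8: [PARSE:-, VALIDATE:P5(v=8,ok=F), TRANSFORM:-, EMIT:P4(v=0,ok=F)] out:P3(v=85); bubbles=2
Tick 9: [PARSE:P6(v=5,ok=F), VALIDATE:-, TRANSFORM:P5(v=0,ok=F), EMIT:-] out:P4(v=0); bubbles=2
Tick 10: [PARSE:-, VALIDATE:P6(v=5,ok=T), TRANSFORM:-, EMIT:P5(v=0,ok=F)] out:-; bubbles=2
Tick 11: [PARSE:-, VALIDATE:-, TRANSFORM:P6(v=25,ok=T), EMIT:-] out:P5(v=0); bubbles=3
Tick 12: [PARSE:-, VALIDATE:-, TRANSFORM:-, EMIT:P6(v=25,ok=T)] out:-; bubbles=3
Tick 13: [PARSE:-, VALIDATE:-, TRANSFORM:-, EMIT:-] out:P6(v=25); bubbles=4
Total bubble-slots: 28

Answer: 28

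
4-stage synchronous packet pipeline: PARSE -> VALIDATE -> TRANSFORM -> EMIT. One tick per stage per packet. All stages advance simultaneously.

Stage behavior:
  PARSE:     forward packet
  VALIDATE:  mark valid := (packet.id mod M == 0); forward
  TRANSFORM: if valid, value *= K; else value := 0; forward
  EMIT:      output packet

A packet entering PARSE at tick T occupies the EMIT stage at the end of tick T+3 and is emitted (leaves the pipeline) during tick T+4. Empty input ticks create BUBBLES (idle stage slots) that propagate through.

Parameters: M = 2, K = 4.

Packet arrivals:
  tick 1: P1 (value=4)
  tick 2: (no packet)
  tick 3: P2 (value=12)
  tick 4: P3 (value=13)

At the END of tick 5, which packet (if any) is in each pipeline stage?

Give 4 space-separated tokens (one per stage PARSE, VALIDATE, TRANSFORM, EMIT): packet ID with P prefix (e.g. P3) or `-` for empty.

Tick 1: [PARSE:P1(v=4,ok=F), VALIDATE:-, TRANSFORM:-, EMIT:-] out:-; in:P1
Tick 2: [PARSE:-, VALIDATE:P1(v=4,ok=F), TRANSFORM:-, EMIT:-] out:-; in:-
Tick 3: [PARSE:P2(v=12,ok=F), VALIDATE:-, TRANSFORM:P1(v=0,ok=F), EMIT:-] out:-; in:P2
Tick 4: [PARSE:P3(v=13,ok=F), VALIDATE:P2(v=12,ok=T), TRANSFORM:-, EMIT:P1(v=0,ok=F)] out:-; in:P3
Tick 5: [PARSE:-, VALIDATE:P3(v=13,ok=F), TRANSFORM:P2(v=48,ok=T), EMIT:-] out:P1(v=0); in:-
At end of tick 5: ['-', 'P3', 'P2', '-']

Answer: - P3 P2 -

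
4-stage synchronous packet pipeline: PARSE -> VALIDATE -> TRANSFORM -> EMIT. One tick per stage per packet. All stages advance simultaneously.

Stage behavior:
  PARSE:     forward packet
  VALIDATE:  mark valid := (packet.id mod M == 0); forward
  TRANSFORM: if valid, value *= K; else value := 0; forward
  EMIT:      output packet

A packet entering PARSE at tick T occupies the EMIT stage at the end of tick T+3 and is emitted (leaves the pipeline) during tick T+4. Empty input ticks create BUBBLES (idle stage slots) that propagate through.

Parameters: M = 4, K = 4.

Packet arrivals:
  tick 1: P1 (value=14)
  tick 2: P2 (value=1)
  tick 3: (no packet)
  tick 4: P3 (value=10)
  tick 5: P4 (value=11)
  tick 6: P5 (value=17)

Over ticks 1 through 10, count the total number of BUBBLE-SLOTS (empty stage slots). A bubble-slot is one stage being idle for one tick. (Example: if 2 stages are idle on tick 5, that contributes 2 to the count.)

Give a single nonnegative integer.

Tick 1: [PARSE:P1(v=14,ok=F), VALIDATE:-, TRANSFORM:-, EMIT:-] out:-; bubbles=3
Tick 2: [PARSE:P2(v=1,ok=F), VALIDATE:P1(v=14,ok=F), TRANSFORM:-, EMIT:-] out:-; bubbles=2
Tick 3: [PARSE:-, VALIDATE:P2(v=1,ok=F), TRANSFORM:P1(v=0,ok=F), EMIT:-] out:-; bubbles=2
Tick 4: [PARSE:P3(v=10,ok=F), VALIDATE:-, TRANSFORM:P2(v=0,ok=F), EMIT:P1(v=0,ok=F)] out:-; bubbles=1
Tick 5: [PARSE:P4(v=11,ok=F), VALIDATE:P3(v=10,ok=F), TRANSFORM:-, EMIT:P2(v=0,ok=F)] out:P1(v=0); bubbles=1
Tick 6: [PARSE:P5(v=17,ok=F), VALIDATE:P4(v=11,ok=T), TRANSFORM:P3(v=0,ok=F), EMIT:-] out:P2(v=0); bubbles=1
Tick 7: [PARSE:-, VALIDATE:P5(v=17,ok=F), TRANSFORM:P4(v=44,ok=T), EMIT:P3(v=0,ok=F)] out:-; bubbles=1
Tick 8: [PARSE:-, VALIDATE:-, TRANSFORM:P5(v=0,ok=F), EMIT:P4(v=44,ok=T)] out:P3(v=0); bubbles=2
Tick 9: [PARSE:-, VALIDATE:-, TRANSFORM:-, EMIT:P5(v=0,ok=F)] out:P4(v=44); bubbles=3
Tick 10: [PARSE:-, VALIDATE:-, TRANSFORM:-, EMIT:-] out:P5(v=0); bubbles=4
Total bubble-slots: 20

Answer: 20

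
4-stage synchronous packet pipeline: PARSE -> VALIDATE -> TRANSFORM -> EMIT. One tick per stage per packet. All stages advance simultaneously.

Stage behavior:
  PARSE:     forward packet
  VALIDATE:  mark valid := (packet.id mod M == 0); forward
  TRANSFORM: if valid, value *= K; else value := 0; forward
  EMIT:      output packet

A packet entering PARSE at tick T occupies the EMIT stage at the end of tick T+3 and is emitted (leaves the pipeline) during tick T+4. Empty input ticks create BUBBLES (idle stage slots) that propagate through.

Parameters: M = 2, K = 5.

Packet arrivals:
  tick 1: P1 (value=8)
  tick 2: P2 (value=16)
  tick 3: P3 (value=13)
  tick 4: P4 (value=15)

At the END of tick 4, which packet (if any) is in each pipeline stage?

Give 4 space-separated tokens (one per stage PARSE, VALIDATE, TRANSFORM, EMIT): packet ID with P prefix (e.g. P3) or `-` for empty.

Answer: P4 P3 P2 P1

Derivation:
Tick 1: [PARSE:P1(v=8,ok=F), VALIDATE:-, TRANSFORM:-, EMIT:-] out:-; in:P1
Tick 2: [PARSE:P2(v=16,ok=F), VALIDATE:P1(v=8,ok=F), TRANSFORM:-, EMIT:-] out:-; in:P2
Tick 3: [PARSE:P3(v=13,ok=F), VALIDATE:P2(v=16,ok=T), TRANSFORM:P1(v=0,ok=F), EMIT:-] out:-; in:P3
Tick 4: [PARSE:P4(v=15,ok=F), VALIDATE:P3(v=13,ok=F), TRANSFORM:P2(v=80,ok=T), EMIT:P1(v=0,ok=F)] out:-; in:P4
At end of tick 4: ['P4', 'P3', 'P2', 'P1']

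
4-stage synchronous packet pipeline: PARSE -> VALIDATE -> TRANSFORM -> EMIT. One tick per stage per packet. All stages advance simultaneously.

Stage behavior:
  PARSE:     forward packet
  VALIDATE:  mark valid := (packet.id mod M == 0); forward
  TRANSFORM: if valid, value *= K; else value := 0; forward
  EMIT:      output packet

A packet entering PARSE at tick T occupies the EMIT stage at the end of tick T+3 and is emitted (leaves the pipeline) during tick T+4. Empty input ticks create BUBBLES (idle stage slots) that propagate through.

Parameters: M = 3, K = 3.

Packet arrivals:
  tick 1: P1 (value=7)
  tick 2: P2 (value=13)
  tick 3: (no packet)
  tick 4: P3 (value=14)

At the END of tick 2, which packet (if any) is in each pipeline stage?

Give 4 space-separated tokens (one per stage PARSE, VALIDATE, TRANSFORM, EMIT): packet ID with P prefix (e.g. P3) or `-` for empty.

Tick 1: [PARSE:P1(v=7,ok=F), VALIDATE:-, TRANSFORM:-, EMIT:-] out:-; in:P1
Tick 2: [PARSE:P2(v=13,ok=F), VALIDATE:P1(v=7,ok=F), TRANSFORM:-, EMIT:-] out:-; in:P2
At end of tick 2: ['P2', 'P1', '-', '-']

Answer: P2 P1 - -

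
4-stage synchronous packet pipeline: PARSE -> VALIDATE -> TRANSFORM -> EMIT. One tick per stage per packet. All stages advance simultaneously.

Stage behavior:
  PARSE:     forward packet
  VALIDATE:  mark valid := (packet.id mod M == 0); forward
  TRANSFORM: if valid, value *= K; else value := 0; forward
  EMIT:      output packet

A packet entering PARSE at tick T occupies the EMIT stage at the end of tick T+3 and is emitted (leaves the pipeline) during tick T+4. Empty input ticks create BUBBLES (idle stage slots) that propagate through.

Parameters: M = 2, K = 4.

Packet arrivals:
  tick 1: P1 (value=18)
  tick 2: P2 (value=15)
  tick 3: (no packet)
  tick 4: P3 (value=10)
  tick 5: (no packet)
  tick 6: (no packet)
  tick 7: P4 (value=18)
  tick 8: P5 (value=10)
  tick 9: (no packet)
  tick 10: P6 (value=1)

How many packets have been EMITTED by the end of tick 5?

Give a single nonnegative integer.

Answer: 1

Derivation:
Tick 1: [PARSE:P1(v=18,ok=F), VALIDATE:-, TRANSFORM:-, EMIT:-] out:-; in:P1
Tick 2: [PARSE:P2(v=15,ok=F), VALIDATE:P1(v=18,ok=F), TRANSFORM:-, EMIT:-] out:-; in:P2
Tick 3: [PARSE:-, VALIDATE:P2(v=15,ok=T), TRANSFORM:P1(v=0,ok=F), EMIT:-] out:-; in:-
Tick 4: [PARSE:P3(v=10,ok=F), VALIDATE:-, TRANSFORM:P2(v=60,ok=T), EMIT:P1(v=0,ok=F)] out:-; in:P3
Tick 5: [PARSE:-, VALIDATE:P3(v=10,ok=F), TRANSFORM:-, EMIT:P2(v=60,ok=T)] out:P1(v=0); in:-
Emitted by tick 5: ['P1']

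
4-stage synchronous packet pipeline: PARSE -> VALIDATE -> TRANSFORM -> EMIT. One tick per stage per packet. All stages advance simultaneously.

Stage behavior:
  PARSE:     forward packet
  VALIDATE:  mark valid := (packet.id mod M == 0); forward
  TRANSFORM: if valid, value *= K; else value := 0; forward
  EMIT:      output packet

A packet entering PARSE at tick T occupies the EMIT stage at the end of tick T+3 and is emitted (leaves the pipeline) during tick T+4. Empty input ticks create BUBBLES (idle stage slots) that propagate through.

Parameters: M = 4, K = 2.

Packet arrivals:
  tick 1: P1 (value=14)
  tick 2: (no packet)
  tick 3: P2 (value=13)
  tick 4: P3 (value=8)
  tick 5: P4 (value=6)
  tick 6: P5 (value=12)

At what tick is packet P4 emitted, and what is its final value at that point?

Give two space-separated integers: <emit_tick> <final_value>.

Tick 1: [PARSE:P1(v=14,ok=F), VALIDATE:-, TRANSFORM:-, EMIT:-] out:-; in:P1
Tick 2: [PARSE:-, VALIDATE:P1(v=14,ok=F), TRANSFORM:-, EMIT:-] out:-; in:-
Tick 3: [PARSE:P2(v=13,ok=F), VALIDATE:-, TRANSFORM:P1(v=0,ok=F), EMIT:-] out:-; in:P2
Tick 4: [PARSE:P3(v=8,ok=F), VALIDATE:P2(v=13,ok=F), TRANSFORM:-, EMIT:P1(v=0,ok=F)] out:-; in:P3
Tick 5: [PARSE:P4(v=6,ok=F), VALIDATE:P3(v=8,ok=F), TRANSFORM:P2(v=0,ok=F), EMIT:-] out:P1(v=0); in:P4
Tick 6: [PARSE:P5(v=12,ok=F), VALIDATE:P4(v=6,ok=T), TRANSFORM:P3(v=0,ok=F), EMIT:P2(v=0,ok=F)] out:-; in:P5
Tick 7: [PARSE:-, VALIDATE:P5(v=12,ok=F), TRANSFORM:P4(v=12,ok=T), EMIT:P3(v=0,ok=F)] out:P2(v=0); in:-
Tick 8: [PARSE:-, VALIDATE:-, TRANSFORM:P5(v=0,ok=F), EMIT:P4(v=12,ok=T)] out:P3(v=0); in:-
Tick 9: [PARSE:-, VALIDATE:-, TRANSFORM:-, EMIT:P5(v=0,ok=F)] out:P4(v=12); in:-
Tick 10: [PARSE:-, VALIDATE:-, TRANSFORM:-, EMIT:-] out:P5(v=0); in:-
P4: arrives tick 5, valid=True (id=4, id%4=0), emit tick 9, final value 12

Answer: 9 12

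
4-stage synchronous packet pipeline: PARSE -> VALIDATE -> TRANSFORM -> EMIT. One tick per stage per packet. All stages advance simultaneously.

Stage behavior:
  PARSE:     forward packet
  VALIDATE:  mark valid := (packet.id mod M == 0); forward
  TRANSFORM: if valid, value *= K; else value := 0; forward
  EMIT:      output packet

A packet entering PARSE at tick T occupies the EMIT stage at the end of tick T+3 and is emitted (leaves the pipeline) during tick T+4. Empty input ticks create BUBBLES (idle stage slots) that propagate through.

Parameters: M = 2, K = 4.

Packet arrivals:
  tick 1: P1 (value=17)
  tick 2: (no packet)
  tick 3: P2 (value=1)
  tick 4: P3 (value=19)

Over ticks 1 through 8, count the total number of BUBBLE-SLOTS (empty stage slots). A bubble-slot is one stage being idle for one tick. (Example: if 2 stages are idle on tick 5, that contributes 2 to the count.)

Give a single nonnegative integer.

Answer: 20

Derivation:
Tick 1: [PARSE:P1(v=17,ok=F), VALIDATE:-, TRANSFORM:-, EMIT:-] out:-; bubbles=3
Tick 2: [PARSE:-, VALIDATE:P1(v=17,ok=F), TRANSFORM:-, EMIT:-] out:-; bubbles=3
Tick 3: [PARSE:P2(v=1,ok=F), VALIDATE:-, TRANSFORM:P1(v=0,ok=F), EMIT:-] out:-; bubbles=2
Tick 4: [PARSE:P3(v=19,ok=F), VALIDATE:P2(v=1,ok=T), TRANSFORM:-, EMIT:P1(v=0,ok=F)] out:-; bubbles=1
Tick 5: [PARSE:-, VALIDATE:P3(v=19,ok=F), TRANSFORM:P2(v=4,ok=T), EMIT:-] out:P1(v=0); bubbles=2
Tick 6: [PARSE:-, VALIDATE:-, TRANSFORM:P3(v=0,ok=F), EMIT:P2(v=4,ok=T)] out:-; bubbles=2
Tick 7: [PARSE:-, VALIDATE:-, TRANSFORM:-, EMIT:P3(v=0,ok=F)] out:P2(v=4); bubbles=3
Tick 8: [PARSE:-, VALIDATE:-, TRANSFORM:-, EMIT:-] out:P3(v=0); bubbles=4
Total bubble-slots: 20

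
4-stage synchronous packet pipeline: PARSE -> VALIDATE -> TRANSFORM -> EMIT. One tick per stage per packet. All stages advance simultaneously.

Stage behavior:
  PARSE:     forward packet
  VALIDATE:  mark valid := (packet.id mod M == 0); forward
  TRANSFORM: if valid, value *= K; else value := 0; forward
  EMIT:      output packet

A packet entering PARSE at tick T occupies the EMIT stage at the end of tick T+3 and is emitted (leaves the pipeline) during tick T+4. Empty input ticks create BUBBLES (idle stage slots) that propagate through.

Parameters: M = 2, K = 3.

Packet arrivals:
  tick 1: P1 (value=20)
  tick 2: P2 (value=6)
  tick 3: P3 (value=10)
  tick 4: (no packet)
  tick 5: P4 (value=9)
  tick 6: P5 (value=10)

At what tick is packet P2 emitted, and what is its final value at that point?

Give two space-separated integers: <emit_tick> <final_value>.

Answer: 6 18

Derivation:
Tick 1: [PARSE:P1(v=20,ok=F), VALIDATE:-, TRANSFORM:-, EMIT:-] out:-; in:P1
Tick 2: [PARSE:P2(v=6,ok=F), VALIDATE:P1(v=20,ok=F), TRANSFORM:-, EMIT:-] out:-; in:P2
Tick 3: [PARSE:P3(v=10,ok=F), VALIDATE:P2(v=6,ok=T), TRANSFORM:P1(v=0,ok=F), EMIT:-] out:-; in:P3
Tick 4: [PARSE:-, VALIDATE:P3(v=10,ok=F), TRANSFORM:P2(v=18,ok=T), EMIT:P1(v=0,ok=F)] out:-; in:-
Tick 5: [PARSE:P4(v=9,ok=F), VALIDATE:-, TRANSFORM:P3(v=0,ok=F), EMIT:P2(v=18,ok=T)] out:P1(v=0); in:P4
Tick 6: [PARSE:P5(v=10,ok=F), VALIDATE:P4(v=9,ok=T), TRANSFORM:-, EMIT:P3(v=0,ok=F)] out:P2(v=18); in:P5
Tick 7: [PARSE:-, VALIDATE:P5(v=10,ok=F), TRANSFORM:P4(v=27,ok=T), EMIT:-] out:P3(v=0); in:-
Tick 8: [PARSE:-, VALIDATE:-, TRANSFORM:P5(v=0,ok=F), EMIT:P4(v=27,ok=T)] out:-; in:-
Tick 9: [PARSE:-, VALIDATE:-, TRANSFORM:-, EMIT:P5(v=0,ok=F)] out:P4(v=27); in:-
Tick 10: [PARSE:-, VALIDATE:-, TRANSFORM:-, EMIT:-] out:P5(v=0); in:-
P2: arrives tick 2, valid=True (id=2, id%2=0), emit tick 6, final value 18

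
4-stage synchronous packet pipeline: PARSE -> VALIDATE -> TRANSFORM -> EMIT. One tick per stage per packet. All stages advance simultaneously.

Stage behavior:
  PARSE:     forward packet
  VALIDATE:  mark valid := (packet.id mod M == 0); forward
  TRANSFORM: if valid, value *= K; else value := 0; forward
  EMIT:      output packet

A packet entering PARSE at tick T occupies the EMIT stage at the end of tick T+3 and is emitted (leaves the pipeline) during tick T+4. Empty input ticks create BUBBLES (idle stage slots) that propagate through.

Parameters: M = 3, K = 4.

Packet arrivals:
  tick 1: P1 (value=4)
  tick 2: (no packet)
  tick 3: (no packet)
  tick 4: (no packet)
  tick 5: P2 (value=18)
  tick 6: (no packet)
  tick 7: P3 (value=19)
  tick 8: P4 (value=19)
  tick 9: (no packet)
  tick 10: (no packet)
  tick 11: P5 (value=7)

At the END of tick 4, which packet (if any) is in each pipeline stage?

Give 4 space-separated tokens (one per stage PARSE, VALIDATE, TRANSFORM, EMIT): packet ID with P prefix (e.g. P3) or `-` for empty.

Tick 1: [PARSE:P1(v=4,ok=F), VALIDATE:-, TRANSFORM:-, EMIT:-] out:-; in:P1
Tick 2: [PARSE:-, VALIDATE:P1(v=4,ok=F), TRANSFORM:-, EMIT:-] out:-; in:-
Tick 3: [PARSE:-, VALIDATE:-, TRANSFORM:P1(v=0,ok=F), EMIT:-] out:-; in:-
Tick 4: [PARSE:-, VALIDATE:-, TRANSFORM:-, EMIT:P1(v=0,ok=F)] out:-; in:-
At end of tick 4: ['-', '-', '-', 'P1']

Answer: - - - P1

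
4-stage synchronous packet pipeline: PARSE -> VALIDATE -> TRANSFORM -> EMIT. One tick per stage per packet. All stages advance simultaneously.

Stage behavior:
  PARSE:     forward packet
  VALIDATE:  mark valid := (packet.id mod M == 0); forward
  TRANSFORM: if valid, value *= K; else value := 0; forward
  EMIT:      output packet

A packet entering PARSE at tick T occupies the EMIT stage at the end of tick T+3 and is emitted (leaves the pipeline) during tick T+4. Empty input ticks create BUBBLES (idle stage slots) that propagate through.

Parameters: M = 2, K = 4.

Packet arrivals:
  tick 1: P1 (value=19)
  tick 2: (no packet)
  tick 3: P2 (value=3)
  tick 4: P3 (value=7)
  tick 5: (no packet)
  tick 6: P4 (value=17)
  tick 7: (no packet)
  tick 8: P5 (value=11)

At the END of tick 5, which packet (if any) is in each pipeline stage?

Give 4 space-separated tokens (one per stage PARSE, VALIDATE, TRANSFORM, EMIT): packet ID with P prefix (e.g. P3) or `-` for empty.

Answer: - P3 P2 -

Derivation:
Tick 1: [PARSE:P1(v=19,ok=F), VALIDATE:-, TRANSFORM:-, EMIT:-] out:-; in:P1
Tick 2: [PARSE:-, VALIDATE:P1(v=19,ok=F), TRANSFORM:-, EMIT:-] out:-; in:-
Tick 3: [PARSE:P2(v=3,ok=F), VALIDATE:-, TRANSFORM:P1(v=0,ok=F), EMIT:-] out:-; in:P2
Tick 4: [PARSE:P3(v=7,ok=F), VALIDATE:P2(v=3,ok=T), TRANSFORM:-, EMIT:P1(v=0,ok=F)] out:-; in:P3
Tick 5: [PARSE:-, VALIDATE:P3(v=7,ok=F), TRANSFORM:P2(v=12,ok=T), EMIT:-] out:P1(v=0); in:-
At end of tick 5: ['-', 'P3', 'P2', '-']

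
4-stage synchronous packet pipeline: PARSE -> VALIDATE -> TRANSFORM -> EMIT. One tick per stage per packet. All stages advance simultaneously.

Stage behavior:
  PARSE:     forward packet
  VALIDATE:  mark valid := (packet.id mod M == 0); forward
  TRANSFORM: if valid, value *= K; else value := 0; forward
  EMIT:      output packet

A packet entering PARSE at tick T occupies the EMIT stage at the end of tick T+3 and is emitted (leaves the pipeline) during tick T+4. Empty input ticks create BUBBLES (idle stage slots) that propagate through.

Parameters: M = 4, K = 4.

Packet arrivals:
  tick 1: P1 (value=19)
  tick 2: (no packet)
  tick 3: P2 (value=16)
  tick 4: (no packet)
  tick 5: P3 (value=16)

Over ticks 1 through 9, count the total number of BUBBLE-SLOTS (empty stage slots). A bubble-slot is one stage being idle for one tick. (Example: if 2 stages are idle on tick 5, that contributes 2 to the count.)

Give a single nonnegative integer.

Answer: 24

Derivation:
Tick 1: [PARSE:P1(v=19,ok=F), VALIDATE:-, TRANSFORM:-, EMIT:-] out:-; bubbles=3
Tick 2: [PARSE:-, VALIDATE:P1(v=19,ok=F), TRANSFORM:-, EMIT:-] out:-; bubbles=3
Tick 3: [PARSE:P2(v=16,ok=F), VALIDATE:-, TRANSFORM:P1(v=0,ok=F), EMIT:-] out:-; bubbles=2
Tick 4: [PARSE:-, VALIDATE:P2(v=16,ok=F), TRANSFORM:-, EMIT:P1(v=0,ok=F)] out:-; bubbles=2
Tick 5: [PARSE:P3(v=16,ok=F), VALIDATE:-, TRANSFORM:P2(v=0,ok=F), EMIT:-] out:P1(v=0); bubbles=2
Tick 6: [PARSE:-, VALIDATE:P3(v=16,ok=F), TRANSFORM:-, EMIT:P2(v=0,ok=F)] out:-; bubbles=2
Tick 7: [PARSE:-, VALIDATE:-, TRANSFORM:P3(v=0,ok=F), EMIT:-] out:P2(v=0); bubbles=3
Tick 8: [PARSE:-, VALIDATE:-, TRANSFORM:-, EMIT:P3(v=0,ok=F)] out:-; bubbles=3
Tick 9: [PARSE:-, VALIDATE:-, TRANSFORM:-, EMIT:-] out:P3(v=0); bubbles=4
Total bubble-slots: 24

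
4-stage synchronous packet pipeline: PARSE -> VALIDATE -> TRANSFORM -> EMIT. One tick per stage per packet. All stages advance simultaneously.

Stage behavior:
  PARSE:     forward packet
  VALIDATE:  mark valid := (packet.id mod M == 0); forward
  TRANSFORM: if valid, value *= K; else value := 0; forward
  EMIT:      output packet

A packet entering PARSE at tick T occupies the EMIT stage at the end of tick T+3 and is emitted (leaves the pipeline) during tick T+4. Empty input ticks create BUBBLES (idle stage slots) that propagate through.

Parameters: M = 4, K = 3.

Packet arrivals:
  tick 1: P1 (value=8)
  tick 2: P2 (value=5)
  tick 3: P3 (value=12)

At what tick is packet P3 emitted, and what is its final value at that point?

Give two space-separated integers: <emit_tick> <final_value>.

Answer: 7 0

Derivation:
Tick 1: [PARSE:P1(v=8,ok=F), VALIDATE:-, TRANSFORM:-, EMIT:-] out:-; in:P1
Tick 2: [PARSE:P2(v=5,ok=F), VALIDATE:P1(v=8,ok=F), TRANSFORM:-, EMIT:-] out:-; in:P2
Tick 3: [PARSE:P3(v=12,ok=F), VALIDATE:P2(v=5,ok=F), TRANSFORM:P1(v=0,ok=F), EMIT:-] out:-; in:P3
Tick 4: [PARSE:-, VALIDATE:P3(v=12,ok=F), TRANSFORM:P2(v=0,ok=F), EMIT:P1(v=0,ok=F)] out:-; in:-
Tick 5: [PARSE:-, VALIDATE:-, TRANSFORM:P3(v=0,ok=F), EMIT:P2(v=0,ok=F)] out:P1(v=0); in:-
Tick 6: [PARSE:-, VALIDATE:-, TRANSFORM:-, EMIT:P3(v=0,ok=F)] out:P2(v=0); in:-
Tick 7: [PARSE:-, VALIDATE:-, TRANSFORM:-, EMIT:-] out:P3(v=0); in:-
P3: arrives tick 3, valid=False (id=3, id%4=3), emit tick 7, final value 0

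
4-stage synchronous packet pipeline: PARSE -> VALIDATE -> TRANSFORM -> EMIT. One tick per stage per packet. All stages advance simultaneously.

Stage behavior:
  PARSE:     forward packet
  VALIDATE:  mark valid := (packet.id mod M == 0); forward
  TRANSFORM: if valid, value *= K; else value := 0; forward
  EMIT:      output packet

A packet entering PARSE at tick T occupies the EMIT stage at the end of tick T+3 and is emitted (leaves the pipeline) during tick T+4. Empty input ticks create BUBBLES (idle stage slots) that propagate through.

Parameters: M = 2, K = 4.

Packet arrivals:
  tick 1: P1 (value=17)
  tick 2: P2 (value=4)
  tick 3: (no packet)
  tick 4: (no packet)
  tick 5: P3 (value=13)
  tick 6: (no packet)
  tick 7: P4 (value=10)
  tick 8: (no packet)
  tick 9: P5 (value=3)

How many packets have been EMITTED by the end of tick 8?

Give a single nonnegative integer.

Tick 1: [PARSE:P1(v=17,ok=F), VALIDATE:-, TRANSFORM:-, EMIT:-] out:-; in:P1
Tick 2: [PARSE:P2(v=4,ok=F), VALIDATE:P1(v=17,ok=F), TRANSFORM:-, EMIT:-] out:-; in:P2
Tick 3: [PARSE:-, VALIDATE:P2(v=4,ok=T), TRANSFORM:P1(v=0,ok=F), EMIT:-] out:-; in:-
Tick 4: [PARSE:-, VALIDATE:-, TRANSFORM:P2(v=16,ok=T), EMIT:P1(v=0,ok=F)] out:-; in:-
Tick 5: [PARSE:P3(v=13,ok=F), VALIDATE:-, TRANSFORM:-, EMIT:P2(v=16,ok=T)] out:P1(v=0); in:P3
Tick 6: [PARSE:-, VALIDATE:P3(v=13,ok=F), TRANSFORM:-, EMIT:-] out:P2(v=16); in:-
Tick 7: [PARSE:P4(v=10,ok=F), VALIDATE:-, TRANSFORM:P3(v=0,ok=F), EMIT:-] out:-; in:P4
Tick 8: [PARSE:-, VALIDATE:P4(v=10,ok=T), TRANSFORM:-, EMIT:P3(v=0,ok=F)] out:-; in:-
Emitted by tick 8: ['P1', 'P2']

Answer: 2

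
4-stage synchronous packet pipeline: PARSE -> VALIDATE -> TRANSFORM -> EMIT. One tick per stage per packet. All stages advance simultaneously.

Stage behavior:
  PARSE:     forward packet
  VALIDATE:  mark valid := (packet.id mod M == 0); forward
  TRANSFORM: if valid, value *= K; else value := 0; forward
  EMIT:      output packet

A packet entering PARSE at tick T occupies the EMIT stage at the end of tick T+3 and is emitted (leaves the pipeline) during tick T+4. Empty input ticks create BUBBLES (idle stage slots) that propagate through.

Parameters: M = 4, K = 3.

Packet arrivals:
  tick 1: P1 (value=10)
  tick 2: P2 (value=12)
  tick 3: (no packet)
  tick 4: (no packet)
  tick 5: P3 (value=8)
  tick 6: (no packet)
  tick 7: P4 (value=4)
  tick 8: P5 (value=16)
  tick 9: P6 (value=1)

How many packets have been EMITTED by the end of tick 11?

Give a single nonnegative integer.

Answer: 4

Derivation:
Tick 1: [PARSE:P1(v=10,ok=F), VALIDATE:-, TRANSFORM:-, EMIT:-] out:-; in:P1
Tick 2: [PARSE:P2(v=12,ok=F), VALIDATE:P1(v=10,ok=F), TRANSFORM:-, EMIT:-] out:-; in:P2
Tick 3: [PARSE:-, VALIDATE:P2(v=12,ok=F), TRANSFORM:P1(v=0,ok=F), EMIT:-] out:-; in:-
Tick 4: [PARSE:-, VALIDATE:-, TRANSFORM:P2(v=0,ok=F), EMIT:P1(v=0,ok=F)] out:-; in:-
Tick 5: [PARSE:P3(v=8,ok=F), VALIDATE:-, TRANSFORM:-, EMIT:P2(v=0,ok=F)] out:P1(v=0); in:P3
Tick 6: [PARSE:-, VALIDATE:P3(v=8,ok=F), TRANSFORM:-, EMIT:-] out:P2(v=0); in:-
Tick 7: [PARSE:P4(v=4,ok=F), VALIDATE:-, TRANSFORM:P3(v=0,ok=F), EMIT:-] out:-; in:P4
Tick 8: [PARSE:P5(v=16,ok=F), VALIDATE:P4(v=4,ok=T), TRANSFORM:-, EMIT:P3(v=0,ok=F)] out:-; in:P5
Tick 9: [PARSE:P6(v=1,ok=F), VALIDATE:P5(v=16,ok=F), TRANSFORM:P4(v=12,ok=T), EMIT:-] out:P3(v=0); in:P6
Tick 10: [PARSE:-, VALIDATE:P6(v=1,ok=F), TRANSFORM:P5(v=0,ok=F), EMIT:P4(v=12,ok=T)] out:-; in:-
Tick 11: [PARSE:-, VALIDATE:-, TRANSFORM:P6(v=0,ok=F), EMIT:P5(v=0,ok=F)] out:P4(v=12); in:-
Emitted by tick 11: ['P1', 'P2', 'P3', 'P4']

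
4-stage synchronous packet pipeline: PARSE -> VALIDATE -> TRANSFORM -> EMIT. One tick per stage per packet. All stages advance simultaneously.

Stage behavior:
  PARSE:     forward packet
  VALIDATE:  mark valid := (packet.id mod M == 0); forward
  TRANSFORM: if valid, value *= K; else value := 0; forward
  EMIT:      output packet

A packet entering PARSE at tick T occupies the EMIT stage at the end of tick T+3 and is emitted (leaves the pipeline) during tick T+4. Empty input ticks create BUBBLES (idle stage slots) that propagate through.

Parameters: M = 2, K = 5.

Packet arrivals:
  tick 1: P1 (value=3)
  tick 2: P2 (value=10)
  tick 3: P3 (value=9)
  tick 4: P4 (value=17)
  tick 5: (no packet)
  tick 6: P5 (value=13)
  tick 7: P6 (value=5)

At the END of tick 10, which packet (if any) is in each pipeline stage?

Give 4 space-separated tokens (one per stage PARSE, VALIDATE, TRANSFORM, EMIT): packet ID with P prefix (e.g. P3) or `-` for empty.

Tick 1: [PARSE:P1(v=3,ok=F), VALIDATE:-, TRANSFORM:-, EMIT:-] out:-; in:P1
Tick 2: [PARSE:P2(v=10,ok=F), VALIDATE:P1(v=3,ok=F), TRANSFORM:-, EMIT:-] out:-; in:P2
Tick 3: [PARSE:P3(v=9,ok=F), VALIDATE:P2(v=10,ok=T), TRANSFORM:P1(v=0,ok=F), EMIT:-] out:-; in:P3
Tick 4: [PARSE:P4(v=17,ok=F), VALIDATE:P3(v=9,ok=F), TRANSFORM:P2(v=50,ok=T), EMIT:P1(v=0,ok=F)] out:-; in:P4
Tick 5: [PARSE:-, VALIDATE:P4(v=17,ok=T), TRANSFORM:P3(v=0,ok=F), EMIT:P2(v=50,ok=T)] out:P1(v=0); in:-
Tick 6: [PARSE:P5(v=13,ok=F), VALIDATE:-, TRANSFORM:P4(v=85,ok=T), EMIT:P3(v=0,ok=F)] out:P2(v=50); in:P5
Tick 7: [PARSE:P6(v=5,ok=F), VALIDATE:P5(v=13,ok=F), TRANSFORM:-, EMIT:P4(v=85,ok=T)] out:P3(v=0); in:P6
Tick 8: [PARSE:-, VALIDATE:P6(v=5,ok=T), TRANSFORM:P5(v=0,ok=F), EMIT:-] out:P4(v=85); in:-
Tick 9: [PARSE:-, VALIDATE:-, TRANSFORM:P6(v=25,ok=T), EMIT:P5(v=0,ok=F)] out:-; in:-
Tick 10: [PARSE:-, VALIDATE:-, TRANSFORM:-, EMIT:P6(v=25,ok=T)] out:P5(v=0); in:-
At end of tick 10: ['-', '-', '-', 'P6']

Answer: - - - P6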